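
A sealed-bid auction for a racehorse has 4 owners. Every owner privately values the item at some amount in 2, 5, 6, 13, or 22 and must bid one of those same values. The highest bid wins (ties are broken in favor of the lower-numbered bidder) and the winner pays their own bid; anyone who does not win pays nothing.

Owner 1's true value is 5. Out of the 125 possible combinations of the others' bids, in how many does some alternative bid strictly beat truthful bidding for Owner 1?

1

Others bid (2, 2, 2): truth gives 0; bid 2 gives 3 > 0. Violating.
Others bid (2, 2, 5): truth gives 0; no alternative beats it.
Others bid (2, 2, 6): truth gives 0; no alternative beats it.
(Checking all 125 profiles: 1 has a profitable deviation, 124 do not.)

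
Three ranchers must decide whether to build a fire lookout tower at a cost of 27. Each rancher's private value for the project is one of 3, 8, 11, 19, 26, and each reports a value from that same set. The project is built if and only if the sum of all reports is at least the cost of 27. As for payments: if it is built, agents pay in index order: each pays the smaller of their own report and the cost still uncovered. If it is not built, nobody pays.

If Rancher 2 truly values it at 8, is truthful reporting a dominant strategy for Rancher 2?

Consider the case where Rancher 1 reports 3 and Rancher 3 reports 26.
Truthful report 8: project built, pays 8, utility 8 - 8 = 0.
Report 3 instead: project built, pays 3, utility 8 - 3 = 5.
Since 5 > 0, reporting 3 is strictly better here, so truthful reporting is not dominant.

No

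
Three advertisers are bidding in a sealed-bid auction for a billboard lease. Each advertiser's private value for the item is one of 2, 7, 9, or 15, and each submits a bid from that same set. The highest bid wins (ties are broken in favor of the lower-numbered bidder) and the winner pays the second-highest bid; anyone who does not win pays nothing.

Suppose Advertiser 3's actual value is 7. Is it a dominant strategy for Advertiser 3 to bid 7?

Yes

Check each profile of the others' bids and compare truth against every alternative bid.
Others bid (2, 2): truth gives 5, best alternative gives 5.
Others bid (2, 7): truth gives 0, best alternative gives 0.
Others bid (2, 9): truth gives 0, best alternative gives 0.
Others bid (2, 15): truth gives 0, best alternative gives 0.
Others bid (7, 2): truth gives 0, best alternative gives 0.
Others bid (7, 7): truth gives 0, best alternative gives 0.
(Remaining 10 profiles checked similarly; truth is weakly best in each.)
In every case the truthful bid is at least as good as any alternative, so it is a dominant strategy.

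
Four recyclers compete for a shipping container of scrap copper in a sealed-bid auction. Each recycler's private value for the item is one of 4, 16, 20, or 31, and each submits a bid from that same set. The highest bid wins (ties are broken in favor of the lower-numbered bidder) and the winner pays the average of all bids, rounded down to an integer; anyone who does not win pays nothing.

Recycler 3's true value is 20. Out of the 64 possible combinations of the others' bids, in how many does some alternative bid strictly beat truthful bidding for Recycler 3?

Others bid (4, 4, 4): truth gives 12; bid 16 gives 13 > 12. Violating.
Others bid (4, 4, 16): truth gives 9; bid 16 gives 10 > 9. Violating.
Others bid (4, 4, 31): truth gives 0; bid 31 gives 3 > 0. Violating.
Others bid (4, 20, 4): truth gives 0; bid 31 gives 6 > 0. Violating.
Others bid (4, 4, 20): truth gives 8; no alternative beats it.
Others bid (4, 16, 4): truth gives 9; no alternative beats it.
(Checking all 64 profiles: 12 have a profitable deviation, 52 do not.)

12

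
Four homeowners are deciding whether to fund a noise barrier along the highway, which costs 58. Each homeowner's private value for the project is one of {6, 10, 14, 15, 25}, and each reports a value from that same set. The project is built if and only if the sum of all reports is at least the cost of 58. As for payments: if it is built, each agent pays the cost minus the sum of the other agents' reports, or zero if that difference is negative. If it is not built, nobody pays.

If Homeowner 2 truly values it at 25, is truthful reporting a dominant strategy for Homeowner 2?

Yes

Check each profile of the others' reports and compare truth against every alternative report.
Others report (14, 14, 14): truth gives 9, best alternative gives 0.
Others report (6, 10, 25): truth gives 8, best alternative gives 0.
Others report (6, 25, 10): truth gives 8, best alternative gives 0.
Others report (10, 6, 25): truth gives 8, best alternative gives 0.
Others report (10, 25, 6): truth gives 8, best alternative gives 0.
Others report (25, 6, 10): truth gives 8, best alternative gives 0.
(Remaining 119 profiles checked similarly; truth is weakly best in each.)
In every case the truthful report is at least as good as any alternative, so it is a dominant strategy.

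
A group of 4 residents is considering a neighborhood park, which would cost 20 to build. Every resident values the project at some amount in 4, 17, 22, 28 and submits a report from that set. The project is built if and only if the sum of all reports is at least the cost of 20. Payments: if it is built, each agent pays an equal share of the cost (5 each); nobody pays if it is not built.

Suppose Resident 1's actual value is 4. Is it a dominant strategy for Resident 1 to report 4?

Check each profile of the others' reports and compare truth against every alternative report.
Others report (4, 4, 4): truth gives 0, best alternative gives -1.
Others report (4, 4, 17): truth gives -1, best alternative gives -1.
Others report (4, 4, 22): truth gives -1, best alternative gives -1.
Others report (4, 4, 28): truth gives -1, best alternative gives -1.
Others report (4, 17, 4): truth gives -1, best alternative gives -1.
Others report (4, 17, 17): truth gives -1, best alternative gives -1.
(Remaining 58 profiles checked similarly; truth is weakly best in each.)
In every case the truthful report is at least as good as any alternative, so it is a dominant strategy.

Yes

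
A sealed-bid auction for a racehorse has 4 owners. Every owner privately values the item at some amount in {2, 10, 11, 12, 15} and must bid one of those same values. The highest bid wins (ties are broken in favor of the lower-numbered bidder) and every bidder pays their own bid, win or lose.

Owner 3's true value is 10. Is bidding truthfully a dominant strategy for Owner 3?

Consider the case where Owner 1 bids 2, Owner 2 bids 2 and Owner 4 bids 11.
Truthful bid 10: loses but pays 10, utility -10.
Bid 2 instead: loses but pays 2, utility -2.
Since -2 > -10, bidding 2 is strictly better here, so truthful bidding is not dominant.

No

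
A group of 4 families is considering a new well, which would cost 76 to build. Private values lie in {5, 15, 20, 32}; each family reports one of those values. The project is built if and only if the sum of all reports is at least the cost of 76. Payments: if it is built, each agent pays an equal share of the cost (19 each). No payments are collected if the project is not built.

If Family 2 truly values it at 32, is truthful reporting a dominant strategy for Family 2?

Check each profile of the others' reports and compare truth against every alternative report.
Others report (5, 15, 32): truth gives 13, best alternative gives 0.
Others report (5, 20, 20): truth gives 13, best alternative gives 0.
Others report (5, 32, 15): truth gives 13, best alternative gives 0.
Others report (15, 5, 32): truth gives 13, best alternative gives 0.
Others report (15, 15, 15): truth gives 13, best alternative gives 0.
Others report (15, 15, 20): truth gives 13, best alternative gives 0.
(Remaining 58 profiles checked similarly; truth is weakly best in each.)
In every case the truthful report is at least as good as any alternative, so it is a dominant strategy.

Yes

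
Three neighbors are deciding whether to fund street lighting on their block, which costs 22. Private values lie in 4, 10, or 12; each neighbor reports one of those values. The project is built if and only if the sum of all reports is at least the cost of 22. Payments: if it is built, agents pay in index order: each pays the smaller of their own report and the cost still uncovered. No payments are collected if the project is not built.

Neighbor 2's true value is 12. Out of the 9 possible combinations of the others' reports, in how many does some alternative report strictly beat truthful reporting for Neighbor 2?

7

Others report (4, 10): truth gives 0; report 10 gives 2 > 0. Violating.
Others report (4, 12): truth gives 0; report 10 gives 2 > 0. Violating.
Others report (10, 4): truth gives 0; report 10 gives 2 > 0. Violating.
Others report (10, 10): truth gives 0; report 4 gives 8 > 0. Violating.
Others report (4, 4): truth gives 0; no alternative beats it.
Others report (12, 4): truth gives 2; no alternative beats it.
(Checking all 9 profiles: 7 have a profitable deviation, 2 do not.)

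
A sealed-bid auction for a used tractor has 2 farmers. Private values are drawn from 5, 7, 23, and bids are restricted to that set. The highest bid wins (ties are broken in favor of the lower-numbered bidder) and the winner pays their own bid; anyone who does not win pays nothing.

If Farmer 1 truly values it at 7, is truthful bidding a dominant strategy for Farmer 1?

Consider the case where Farmer 2 bids 5.
Truthful bid 7: wins, pays 7, utility 7 - 7 = 0.
Bid 5 instead: wins, pays 5, utility 7 - 5 = 2.
Since 2 > 0, bidding 5 is strictly better here, so truthful bidding is not dominant.

No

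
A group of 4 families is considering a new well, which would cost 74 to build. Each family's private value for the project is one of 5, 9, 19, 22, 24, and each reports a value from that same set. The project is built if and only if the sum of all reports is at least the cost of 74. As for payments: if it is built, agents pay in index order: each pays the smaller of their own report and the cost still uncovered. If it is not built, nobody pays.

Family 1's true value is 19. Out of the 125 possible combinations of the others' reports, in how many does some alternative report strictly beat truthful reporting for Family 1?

Others report (19, 22, 24): truth gives 0; report 9 gives 10 > 0. Violating.
Others report (19, 24, 22): truth gives 0; report 9 gives 10 > 0. Violating.
Others report (19, 24, 24): truth gives 0; report 9 gives 10 > 0. Violating.
Others report (22, 19, 24): truth gives 0; report 9 gives 10 > 0. Violating.
Others report (5, 5, 5): truth gives 0; no alternative beats it.
Others report (5, 5, 9): truth gives 0; no alternative beats it.
(Checking all 125 profiles: 17 have a profitable deviation, 108 do not.)

17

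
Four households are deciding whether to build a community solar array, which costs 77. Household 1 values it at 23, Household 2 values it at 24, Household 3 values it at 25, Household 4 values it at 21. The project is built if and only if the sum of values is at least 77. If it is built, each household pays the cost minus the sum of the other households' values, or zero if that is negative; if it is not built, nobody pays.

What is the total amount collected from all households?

29

Total value 93 ≥ cost 77, so it is built.
Household 1: others sum to 70; max(0, 77 - 70) = 7.
Household 2: others sum to 69; max(0, 77 - 69) = 8.
Household 3: others sum to 68; max(0, 77 - 68) = 9.
Household 4: others sum to 72; max(0, 77 - 72) = 5.
Total collected = 7 + 8 + 9 + 5 = 29.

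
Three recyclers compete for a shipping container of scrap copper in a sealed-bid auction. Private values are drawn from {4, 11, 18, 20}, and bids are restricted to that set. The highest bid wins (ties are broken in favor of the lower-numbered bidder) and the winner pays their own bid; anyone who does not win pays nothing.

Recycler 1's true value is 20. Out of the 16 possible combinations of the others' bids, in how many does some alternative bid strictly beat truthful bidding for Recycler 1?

9

Others bid (4, 4): truth gives 0; bid 4 gives 16 > 0. Violating.
Others bid (4, 11): truth gives 0; bid 11 gives 9 > 0. Violating.
Others bid (4, 18): truth gives 0; bid 18 gives 2 > 0. Violating.
Others bid (11, 4): truth gives 0; bid 11 gives 9 > 0. Violating.
Others bid (4, 20): truth gives 0; no alternative beats it.
Others bid (11, 20): truth gives 0; no alternative beats it.
(Checking all 16 profiles: 9 have a profitable deviation, 7 do not.)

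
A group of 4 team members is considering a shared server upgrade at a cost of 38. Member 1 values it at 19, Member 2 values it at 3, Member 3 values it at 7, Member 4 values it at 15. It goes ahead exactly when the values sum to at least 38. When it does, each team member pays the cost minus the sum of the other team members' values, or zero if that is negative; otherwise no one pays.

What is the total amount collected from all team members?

Total value 44 ≥ cost 38, so it is built.
Member 1: others sum to 25; max(0, 38 - 25) = 13.
Member 2: others sum to 41; max(0, 38 - 41) = 0.
Member 3: others sum to 37; max(0, 38 - 37) = 1.
Member 4: others sum to 29; max(0, 38 - 29) = 9.
Total collected = 13 + 0 + 1 + 9 = 23.

23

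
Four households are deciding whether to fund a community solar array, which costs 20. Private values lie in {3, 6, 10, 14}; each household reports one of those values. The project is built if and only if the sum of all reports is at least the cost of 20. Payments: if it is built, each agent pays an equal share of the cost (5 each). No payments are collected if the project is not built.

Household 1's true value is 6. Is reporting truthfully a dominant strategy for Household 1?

Consider the case where Household 2 reports 3, Household 3 reports 3 and Household 4 reports 3.
Truthful report 6: project not built, utility 0.
Report 14 instead: project built, pays 5, utility 6 - 5 = 1.
Since 1 > 0, reporting 14 is strictly better here, so truthful reporting is not dominant.

No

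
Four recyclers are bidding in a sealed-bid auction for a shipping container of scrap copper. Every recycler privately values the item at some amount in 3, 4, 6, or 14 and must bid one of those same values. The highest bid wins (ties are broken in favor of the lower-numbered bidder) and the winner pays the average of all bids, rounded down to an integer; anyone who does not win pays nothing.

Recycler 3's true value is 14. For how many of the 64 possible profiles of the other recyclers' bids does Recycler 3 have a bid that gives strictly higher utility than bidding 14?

Others bid (3, 3, 3): truth gives 9; bid 4 gives 11 > 9. Violating.
Others bid (3, 3, 4): truth gives 8; bid 4 gives 11 > 8. Violating.
Others bid (3, 3, 6): truth gives 8; bid 6 gives 10 > 8. Violating.
Others bid (3, 4, 3): truth gives 8; bid 6 gives 10 > 8. Violating.
Others bid (3, 3, 14): truth gives 6; no alternative beats it.
Others bid (3, 4, 14): truth gives 6; no alternative beats it.
(Checking all 64 profiles: 12 have a profitable deviation, 52 do not.)

12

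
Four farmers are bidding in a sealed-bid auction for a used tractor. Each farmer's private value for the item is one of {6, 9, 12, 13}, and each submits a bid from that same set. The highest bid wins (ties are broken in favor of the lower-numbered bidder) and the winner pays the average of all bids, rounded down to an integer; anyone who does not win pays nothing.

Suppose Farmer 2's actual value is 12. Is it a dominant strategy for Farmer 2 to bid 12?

No

Consider the case where Farmer 1 bids 6, Farmer 3 bids 6 and Farmer 4 bids 6.
Truthful bid 12: wins, pays 7, utility 12 - 7 = 5.
Bid 9 instead: wins, pays 6, utility 12 - 6 = 6.
Since 6 > 5, bidding 9 is strictly better here, so truthful bidding is not dominant.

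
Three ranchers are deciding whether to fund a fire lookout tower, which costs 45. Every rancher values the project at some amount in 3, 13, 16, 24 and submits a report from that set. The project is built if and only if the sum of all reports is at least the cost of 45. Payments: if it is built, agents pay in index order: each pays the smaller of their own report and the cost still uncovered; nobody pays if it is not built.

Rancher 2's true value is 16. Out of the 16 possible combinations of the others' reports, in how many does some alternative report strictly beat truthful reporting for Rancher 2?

Others report (13, 24): truth gives 0; report 13 gives 3 > 0. Violating.
Others report (16, 16): truth gives 0; report 13 gives 3 > 0. Violating.
Others report (16, 24): truth gives 0; report 13 gives 3 > 0. Violating.
Others report (24, 13): truth gives 0; report 13 gives 3 > 0. Violating.
Others report (3, 3): truth gives 0; no alternative beats it.
Others report (3, 13): truth gives 0; no alternative beats it.
(Checking all 16 profiles: 6 have a profitable deviation, 10 do not.)

6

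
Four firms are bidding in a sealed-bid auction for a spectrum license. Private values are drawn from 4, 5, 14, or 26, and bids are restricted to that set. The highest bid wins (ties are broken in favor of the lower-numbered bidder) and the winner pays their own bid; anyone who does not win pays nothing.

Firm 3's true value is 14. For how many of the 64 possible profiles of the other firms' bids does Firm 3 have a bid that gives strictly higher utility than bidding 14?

Others bid (4, 4, 4): truth gives 0; bid 5 gives 9 > 0. Violating.
Others bid (4, 4, 5): truth gives 0; bid 5 gives 9 > 0. Violating.
Others bid (4, 4, 14): truth gives 0; no alternative beats it.
Others bid (4, 4, 26): truth gives 0; no alternative beats it.
(Checking all 64 profiles: 2 have a profitable deviation, 62 do not.)

2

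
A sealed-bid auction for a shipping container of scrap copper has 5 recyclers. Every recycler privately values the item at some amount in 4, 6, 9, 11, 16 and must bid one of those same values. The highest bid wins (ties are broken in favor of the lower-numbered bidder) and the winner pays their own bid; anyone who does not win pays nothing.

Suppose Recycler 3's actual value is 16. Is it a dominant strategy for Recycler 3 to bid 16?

Consider the case where Recycler 1 bids 4, Recycler 2 bids 4, Recycler 4 bids 4 and Recycler 5 bids 4.
Truthful bid 16: wins, pays 16, utility 16 - 16 = 0.
Bid 6 instead: wins, pays 6, utility 16 - 6 = 10.
Since 10 > 0, bidding 6 is strictly better here, so truthful bidding is not dominant.

No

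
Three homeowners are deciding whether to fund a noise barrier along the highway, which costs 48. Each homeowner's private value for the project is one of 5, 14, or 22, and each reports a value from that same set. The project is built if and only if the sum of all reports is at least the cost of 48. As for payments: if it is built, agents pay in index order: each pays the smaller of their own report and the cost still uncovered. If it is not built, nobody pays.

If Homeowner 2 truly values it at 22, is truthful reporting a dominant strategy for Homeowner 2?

Consider the case where Homeowner 1 reports 14 and Homeowner 3 reports 22.
Truthful report 22: project built, pays 22, utility 22 - 22 = 0.
Report 14 instead: project built, pays 14, utility 22 - 14 = 8.
Since 8 > 0, reporting 14 is strictly better here, so truthful reporting is not dominant.

No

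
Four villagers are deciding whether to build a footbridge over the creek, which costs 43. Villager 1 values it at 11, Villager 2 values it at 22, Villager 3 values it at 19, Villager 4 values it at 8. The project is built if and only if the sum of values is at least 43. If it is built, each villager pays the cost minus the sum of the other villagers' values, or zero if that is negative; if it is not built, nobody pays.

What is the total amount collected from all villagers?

Total value 60 ≥ cost 43, so it is built.
Villager 1: others sum to 49; max(0, 43 - 49) = 0.
Villager 2: others sum to 38; max(0, 43 - 38) = 5.
Villager 3: others sum to 41; max(0, 43 - 41) = 2.
Villager 4: others sum to 52; max(0, 43 - 52) = 0.
Total collected = 0 + 5 + 2 + 0 = 7.

7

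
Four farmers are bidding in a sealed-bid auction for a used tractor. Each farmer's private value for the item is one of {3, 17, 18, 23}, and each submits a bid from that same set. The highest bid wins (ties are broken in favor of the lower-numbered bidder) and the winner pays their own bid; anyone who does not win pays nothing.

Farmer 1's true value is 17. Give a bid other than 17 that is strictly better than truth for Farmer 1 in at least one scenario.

3

Suppose Farmer 2 bids 3, Farmer 3 bids 3 and Farmer 4 bids 3.
Bid 17: wins, pays 17, utility 17 - 17 = 0.
Bid 3: wins, pays 3, utility 17 - 3 = 14.
So bidding 3 beats truth here (14 > 0).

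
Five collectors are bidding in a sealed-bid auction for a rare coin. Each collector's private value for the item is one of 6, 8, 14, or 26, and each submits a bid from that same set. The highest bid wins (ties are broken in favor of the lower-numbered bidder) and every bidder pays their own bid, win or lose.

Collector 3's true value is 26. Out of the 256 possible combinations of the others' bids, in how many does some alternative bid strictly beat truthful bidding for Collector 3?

Others bid (6, 6, 6, 6): truth gives 0; bid 8 gives 18 > 0. Violating.
Others bid (6, 6, 6, 8): truth gives 0; bid 8 gives 18 > 0. Violating.
Others bid (6, 6, 6, 14): truth gives 0; bid 14 gives 12 > 0. Violating.
Others bid (6, 6, 8, 6): truth gives 0; bid 8 gives 18 > 0. Violating.
Others bid (6, 6, 6, 26): truth gives 0; no alternative beats it.
Others bid (6, 6, 8, 26): truth gives 0; no alternative beats it.
(Checking all 256 profiles: 148 have a profitable deviation, 108 do not.)

148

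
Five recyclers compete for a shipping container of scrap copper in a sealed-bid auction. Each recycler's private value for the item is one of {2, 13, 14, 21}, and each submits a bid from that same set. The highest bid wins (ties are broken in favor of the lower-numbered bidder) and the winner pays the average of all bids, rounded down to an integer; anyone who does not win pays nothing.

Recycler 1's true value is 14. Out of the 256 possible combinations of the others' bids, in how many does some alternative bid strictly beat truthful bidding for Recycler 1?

39

Others bid (2, 2, 2, 2): truth gives 10; bid 2 gives 12 > 10. Violating.
Others bid (2, 2, 2, 21): truth gives 0; bid 21 gives 5 > 0. Violating.
Others bid (2, 2, 13, 21): truth gives 0; bid 21 gives 3 > 0. Violating.
Others bid (2, 2, 14, 21): truth gives 0; bid 21 gives 2 > 0. Violating.
Others bid (2, 2, 2, 13): truth gives 8; no alternative beats it.
Others bid (2, 2, 2, 14): truth gives 8; no alternative beats it.
(Checking all 256 profiles: 39 have a profitable deviation, 217 do not.)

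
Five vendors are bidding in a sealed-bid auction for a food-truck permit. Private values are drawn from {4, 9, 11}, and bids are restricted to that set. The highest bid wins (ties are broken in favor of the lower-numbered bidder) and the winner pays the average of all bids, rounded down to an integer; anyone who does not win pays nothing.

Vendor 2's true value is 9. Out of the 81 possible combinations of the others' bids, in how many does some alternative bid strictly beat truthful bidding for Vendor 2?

31

Others bid (4, 4, 4, 11): truth gives 0; bid 11 gives 3 > 0. Violating.
Others bid (4, 4, 9, 11): truth gives 0; bid 11 gives 2 > 0. Violating.
Others bid (4, 4, 11, 4): truth gives 0; bid 11 gives 3 > 0. Violating.
Others bid (4, 4, 11, 9): truth gives 0; bid 11 gives 2 > 0. Violating.
Others bid (4, 4, 4, 4): truth gives 4; no alternative beats it.
Others bid (4, 4, 4, 9): truth gives 3; no alternative beats it.
(Checking all 81 profiles: 31 have a profitable deviation, 50 do not.)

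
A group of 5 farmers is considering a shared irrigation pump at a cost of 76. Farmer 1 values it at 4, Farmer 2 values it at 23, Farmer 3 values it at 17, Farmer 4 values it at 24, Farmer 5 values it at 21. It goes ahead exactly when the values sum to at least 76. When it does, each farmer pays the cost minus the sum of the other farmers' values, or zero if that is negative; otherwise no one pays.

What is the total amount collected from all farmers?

33

Total value 89 ≥ cost 76, so it is built.
Farmer 1: others sum to 85; max(0, 76 - 85) = 0.
Farmer 2: others sum to 66; max(0, 76 - 66) = 10.
Farmer 3: others sum to 72; max(0, 76 - 72) = 4.
Farmer 4: others sum to 65; max(0, 76 - 65) = 11.
Farmer 5: others sum to 68; max(0, 76 - 68) = 8.
Total collected = 0 + 10 + 4 + 11 + 8 = 33.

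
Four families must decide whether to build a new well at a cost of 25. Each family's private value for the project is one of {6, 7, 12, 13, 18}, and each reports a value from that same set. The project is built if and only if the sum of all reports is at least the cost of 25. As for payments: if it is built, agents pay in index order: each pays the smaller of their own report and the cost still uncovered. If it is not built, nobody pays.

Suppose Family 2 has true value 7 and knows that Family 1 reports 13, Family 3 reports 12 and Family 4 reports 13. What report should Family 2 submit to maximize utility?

Report 6: project built, pays 6, utility 7 - 6 = 1.
Report 7: project built, pays 7, utility 7 - 7 = 0.
Report 12: project built, pays 12, utility 7 - 12 = -5.
Report 13: project built, pays 12, utility 7 - 12 = -5.
Report 18: project built, pays 12, utility 7 - 12 = -5.
The best choice is 6 with utility 1.

6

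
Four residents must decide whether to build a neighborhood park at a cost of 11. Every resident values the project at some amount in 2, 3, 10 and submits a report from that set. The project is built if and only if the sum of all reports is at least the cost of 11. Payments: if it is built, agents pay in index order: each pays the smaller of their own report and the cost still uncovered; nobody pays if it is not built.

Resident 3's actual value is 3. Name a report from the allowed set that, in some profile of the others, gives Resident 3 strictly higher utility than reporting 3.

Suppose Resident 1 reports 2, Resident 2 reports 2 and Resident 4 reports 10.
Report 3: project built, pays 3, utility 3 - 3 = 0.
Report 2: project built, pays 2, utility 3 - 2 = 1.
So reporting 2 beats truth here (1 > 0).

2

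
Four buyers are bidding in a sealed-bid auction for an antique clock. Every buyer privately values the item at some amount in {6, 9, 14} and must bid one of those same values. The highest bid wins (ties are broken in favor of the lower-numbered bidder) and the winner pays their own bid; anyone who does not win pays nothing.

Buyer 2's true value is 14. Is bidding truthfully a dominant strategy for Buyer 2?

No

Consider the case where Buyer 1 bids 6, Buyer 3 bids 6 and Buyer 4 bids 6.
Truthful bid 14: wins, pays 14, utility 14 - 14 = 0.
Bid 9 instead: wins, pays 9, utility 14 - 9 = 5.
Since 5 > 0, bidding 9 is strictly better here, so truthful bidding is not dominant.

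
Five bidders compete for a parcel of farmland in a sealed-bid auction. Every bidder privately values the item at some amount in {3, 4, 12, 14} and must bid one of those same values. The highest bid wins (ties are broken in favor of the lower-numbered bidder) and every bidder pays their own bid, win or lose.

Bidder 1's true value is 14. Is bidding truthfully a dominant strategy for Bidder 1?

No

Consider the case where Bidder 2 bids 3, Bidder 3 bids 3, Bidder 4 bids 3 and Bidder 5 bids 3.
Truthful bid 14: wins, pays 14, utility 14 - 14 = 0.
Bid 3 instead: wins, pays 3, utility 14 - 3 = 11.
Since 11 > 0, bidding 3 is strictly better here, so truthful bidding is not dominant.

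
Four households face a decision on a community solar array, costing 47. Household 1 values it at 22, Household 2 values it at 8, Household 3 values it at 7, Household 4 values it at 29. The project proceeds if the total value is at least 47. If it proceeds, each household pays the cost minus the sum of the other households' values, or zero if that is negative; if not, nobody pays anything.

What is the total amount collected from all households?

13

Total value 66 ≥ cost 47, so it is built.
Household 1: others sum to 44; max(0, 47 - 44) = 3.
Household 2: others sum to 58; max(0, 47 - 58) = 0.
Household 3: others sum to 59; max(0, 47 - 59) = 0.
Household 4: others sum to 37; max(0, 47 - 37) = 10.
Total collected = 3 + 0 + 0 + 10 = 13.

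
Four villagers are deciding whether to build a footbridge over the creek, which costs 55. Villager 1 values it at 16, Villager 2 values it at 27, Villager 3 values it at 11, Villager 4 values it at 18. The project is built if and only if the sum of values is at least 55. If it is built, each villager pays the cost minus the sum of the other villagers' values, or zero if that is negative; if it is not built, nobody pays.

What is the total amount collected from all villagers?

Total value 72 ≥ cost 55, so it is built.
Villager 1: others sum to 56; max(0, 55 - 56) = 0.
Villager 2: others sum to 45; max(0, 55 - 45) = 10.
Villager 3: others sum to 61; max(0, 55 - 61) = 0.
Villager 4: others sum to 54; max(0, 55 - 54) = 1.
Total collected = 0 + 10 + 0 + 1 = 11.

11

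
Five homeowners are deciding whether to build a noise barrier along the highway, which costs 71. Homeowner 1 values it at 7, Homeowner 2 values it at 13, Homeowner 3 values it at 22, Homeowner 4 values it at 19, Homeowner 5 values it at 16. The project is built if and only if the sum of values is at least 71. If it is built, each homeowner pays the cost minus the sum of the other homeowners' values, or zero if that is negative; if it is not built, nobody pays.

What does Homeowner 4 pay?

13

Total value 77 ≥ cost 71, so the project is built.
The other homeowners' values sum to 58.
Cost minus that sum is 71 - 58 = 13.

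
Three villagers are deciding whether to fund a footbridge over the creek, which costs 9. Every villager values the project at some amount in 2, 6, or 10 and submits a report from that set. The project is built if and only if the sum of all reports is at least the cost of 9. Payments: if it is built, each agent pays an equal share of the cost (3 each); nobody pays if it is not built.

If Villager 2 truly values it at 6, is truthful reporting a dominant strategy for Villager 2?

Check each profile of the others' reports and compare truth against every alternative report.
Others report (2, 2): truth gives 3, best alternative gives 3.
Others report (2, 6): truth gives 3, best alternative gives 3.
Others report (2, 10): truth gives 3, best alternative gives 3.
Others report (6, 2): truth gives 3, best alternative gives 3.
Others report (6, 6): truth gives 3, best alternative gives 3.
Others report (6, 10): truth gives 3, best alternative gives 3.
(Remaining 3 profiles checked similarly; truth is weakly best in each.)
In every case the truthful report is at least as good as any alternative, so it is a dominant strategy.

Yes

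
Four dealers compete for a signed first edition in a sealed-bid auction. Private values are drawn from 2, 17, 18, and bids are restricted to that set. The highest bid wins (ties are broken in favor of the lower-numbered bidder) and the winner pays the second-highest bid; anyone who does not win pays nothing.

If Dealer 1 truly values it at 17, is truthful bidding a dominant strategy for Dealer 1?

Check each profile of the others' bids and compare truth against every alternative bid.
Others bid (2, 2, 2): truth gives 15, best alternative gives 15.
Others bid (2, 2, 17): truth gives 0, best alternative gives 0.
Others bid (2, 2, 18): truth gives 0, best alternative gives 0.
Others bid (2, 17, 2): truth gives 0, best alternative gives 0.
Others bid (2, 17, 17): truth gives 0, best alternative gives 0.
Others bid (2, 17, 18): truth gives 0, best alternative gives 0.
(Remaining 21 profiles checked similarly; truth is weakly best in each.)
In every case the truthful bid is at least as good as any alternative, so it is a dominant strategy.

Yes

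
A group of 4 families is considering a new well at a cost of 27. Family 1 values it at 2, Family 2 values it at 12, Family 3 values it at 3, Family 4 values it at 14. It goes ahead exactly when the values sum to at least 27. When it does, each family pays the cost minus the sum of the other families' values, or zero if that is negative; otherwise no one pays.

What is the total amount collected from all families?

18

Total value 31 ≥ cost 27, so it is built.
Family 1: others sum to 29; max(0, 27 - 29) = 0.
Family 2: others sum to 19; max(0, 27 - 19) = 8.
Family 3: others sum to 28; max(0, 27 - 28) = 0.
Family 4: others sum to 17; max(0, 27 - 17) = 10.
Total collected = 0 + 8 + 0 + 10 = 18.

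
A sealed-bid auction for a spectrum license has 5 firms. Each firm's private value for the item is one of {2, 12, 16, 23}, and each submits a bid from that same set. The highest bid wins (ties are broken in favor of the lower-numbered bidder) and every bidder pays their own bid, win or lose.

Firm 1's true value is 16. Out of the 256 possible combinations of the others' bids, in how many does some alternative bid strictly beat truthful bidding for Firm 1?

Others bid (2, 2, 2, 2): truth gives 0; bid 2 gives 14 > 0. Violating.
Others bid (2, 2, 2, 12): truth gives 0; bid 12 gives 4 > 0. Violating.
Others bid (2, 2, 2, 23): truth gives -16; bid 2 gives -2 > -16. Violating.
Others bid (2, 2, 12, 2): truth gives 0; bid 12 gives 4 > 0. Violating.
Others bid (2, 2, 2, 16): truth gives 0; no alternative beats it.
Others bid (2, 2, 12, 16): truth gives 0; no alternative beats it.
(Checking all 256 profiles: 191 have a profitable deviation, 65 do not.)

191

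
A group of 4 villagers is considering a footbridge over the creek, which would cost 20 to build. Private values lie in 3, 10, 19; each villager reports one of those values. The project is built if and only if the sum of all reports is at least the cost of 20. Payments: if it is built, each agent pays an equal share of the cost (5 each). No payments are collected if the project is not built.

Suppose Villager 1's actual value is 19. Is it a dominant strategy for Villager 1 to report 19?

Check each profile of the others' reports and compare truth against every alternative report.
Others report (3, 3, 3): truth gives 14, best alternative gives 0.
Others report (3, 3, 10): truth gives 14, best alternative gives 14.
Others report (3, 3, 19): truth gives 14, best alternative gives 14.
Others report (3, 10, 3): truth gives 14, best alternative gives 14.
Others report (3, 10, 10): truth gives 14, best alternative gives 14.
Others report (3, 10, 19): truth gives 14, best alternative gives 14.
(Remaining 21 profiles checked similarly; truth is weakly best in each.)
In every case the truthful report is at least as good as any alternative, so it is a dominant strategy.

Yes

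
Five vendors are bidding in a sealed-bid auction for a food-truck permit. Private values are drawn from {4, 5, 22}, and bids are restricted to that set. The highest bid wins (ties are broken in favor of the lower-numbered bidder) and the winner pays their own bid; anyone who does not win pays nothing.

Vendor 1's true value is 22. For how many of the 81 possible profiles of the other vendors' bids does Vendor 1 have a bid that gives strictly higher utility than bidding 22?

Others bid (4, 4, 4, 4): truth gives 0; bid 4 gives 18 > 0. Violating.
Others bid (4, 4, 4, 5): truth gives 0; bid 5 gives 17 > 0. Violating.
Others bid (4, 4, 5, 4): truth gives 0; bid 5 gives 17 > 0. Violating.
Others bid (4, 4, 5, 5): truth gives 0; bid 5 gives 17 > 0. Violating.
Others bid (4, 4, 4, 22): truth gives 0; no alternative beats it.
Others bid (4, 4, 5, 22): truth gives 0; no alternative beats it.
(Checking all 81 profiles: 16 have a profitable deviation, 65 do not.)

16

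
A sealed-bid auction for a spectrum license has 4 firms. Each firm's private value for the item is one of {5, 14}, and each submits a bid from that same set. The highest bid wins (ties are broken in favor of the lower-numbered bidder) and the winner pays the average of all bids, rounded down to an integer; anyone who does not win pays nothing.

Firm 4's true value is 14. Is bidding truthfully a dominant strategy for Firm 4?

Check each profile of the others' bids and compare truth against every alternative bid.
Others bid (5, 5, 5): truth gives 7, best alternative gives 0.
Others bid (5, 5, 14): truth gives 0, best alternative gives 0.
Others bid (5, 14, 5): truth gives 0, best alternative gives 0.
Others bid (5, 14, 14): truth gives 0, best alternative gives 0.
Others bid (14, 5, 5): truth gives 0, best alternative gives 0.
Others bid (14, 5, 14): truth gives 0, best alternative gives 0.
(Remaining 2 profiles checked similarly; truth is weakly best in each.)
In every case the truthful bid is at least as good as any alternative, so it is a dominant strategy.

Yes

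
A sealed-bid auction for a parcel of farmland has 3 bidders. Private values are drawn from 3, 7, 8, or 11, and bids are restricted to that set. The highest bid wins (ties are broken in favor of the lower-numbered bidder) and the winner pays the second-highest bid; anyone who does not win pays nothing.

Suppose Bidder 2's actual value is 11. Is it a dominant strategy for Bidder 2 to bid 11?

Yes

Check each profile of the others' bids and compare truth against every alternative bid.
Others bid (8, 3): truth gives 3, best alternative gives 0.
Others bid (8, 7): truth gives 3, best alternative gives 0.
Others bid (8, 8): truth gives 3, best alternative gives 0.
Others bid (3, 3): truth gives 8, best alternative gives 8.
Others bid (3, 7): truth gives 4, best alternative gives 4.
Others bid (7, 3): truth gives 4, best alternative gives 4.
(Remaining 10 profiles checked similarly; truth is weakly best in each.)
In every case the truthful bid is at least as good as any alternative, so it is a dominant strategy.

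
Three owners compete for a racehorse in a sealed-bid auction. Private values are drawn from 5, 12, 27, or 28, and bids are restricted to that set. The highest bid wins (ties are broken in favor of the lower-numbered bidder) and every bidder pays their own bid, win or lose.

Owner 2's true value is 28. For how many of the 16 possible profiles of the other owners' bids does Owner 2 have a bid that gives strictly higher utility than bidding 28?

Others bid (5, 5): truth gives 0; bid 12 gives 16 > 0. Violating.
Others bid (5, 12): truth gives 0; bid 12 gives 16 > 0. Violating.
Others bid (5, 27): truth gives 0; bid 27 gives 1 > 0. Violating.
Others bid (12, 5): truth gives 0; bid 27 gives 1 > 0. Violating.
Others bid (5, 28): truth gives 0; no alternative beats it.
Others bid (12, 28): truth gives 0; no alternative beats it.
(Checking all 16 profiles: 10 have a profitable deviation, 6 do not.)

10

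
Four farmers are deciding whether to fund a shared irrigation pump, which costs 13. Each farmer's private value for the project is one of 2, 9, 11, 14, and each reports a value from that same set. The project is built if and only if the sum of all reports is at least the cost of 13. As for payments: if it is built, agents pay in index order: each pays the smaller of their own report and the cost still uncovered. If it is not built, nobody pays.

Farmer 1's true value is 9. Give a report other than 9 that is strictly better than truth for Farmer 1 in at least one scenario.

Suppose Farmer 2 reports 2, Farmer 3 reports 2 and Farmer 4 reports 9.
Report 9: project built, pays 9, utility 9 - 9 = 0.
Report 2: project built, pays 2, utility 9 - 2 = 7.
So reporting 2 beats truth here (7 > 0).

2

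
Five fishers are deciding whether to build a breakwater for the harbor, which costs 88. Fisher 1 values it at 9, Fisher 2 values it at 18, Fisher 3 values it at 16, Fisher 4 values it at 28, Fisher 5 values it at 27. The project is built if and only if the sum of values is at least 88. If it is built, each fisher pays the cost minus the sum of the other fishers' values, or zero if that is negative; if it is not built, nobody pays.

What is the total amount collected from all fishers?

49

Total value 98 ≥ cost 88, so it is built.
Fisher 1: others sum to 89; max(0, 88 - 89) = 0.
Fisher 2: others sum to 80; max(0, 88 - 80) = 8.
Fisher 3: others sum to 82; max(0, 88 - 82) = 6.
Fisher 4: others sum to 70; max(0, 88 - 70) = 18.
Fisher 5: others sum to 71; max(0, 88 - 71) = 17.
Total collected = 0 + 8 + 6 + 18 + 17 = 49.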